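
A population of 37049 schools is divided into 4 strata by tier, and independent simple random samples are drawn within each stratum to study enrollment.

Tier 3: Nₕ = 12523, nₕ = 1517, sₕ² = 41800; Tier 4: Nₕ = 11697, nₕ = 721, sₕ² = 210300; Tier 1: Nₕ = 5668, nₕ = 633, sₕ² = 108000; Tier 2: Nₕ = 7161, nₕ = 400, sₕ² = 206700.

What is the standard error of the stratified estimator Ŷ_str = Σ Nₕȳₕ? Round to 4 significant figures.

266700

Var(Ŷ_str) = Σₕ Nₕ²(1 − fₕ)sₕ²/nₕ.
Tier 3: 12523²·(1 − 1517/12523)·41800/1517 = 3.7977694 × 10^9.
Tier 4: 11697²·(1 − 721/11697)·210300/721 = 3.744748 × 10^10.
Tier 1: 5668²·(1 − 633/5668)·108000/633 = 4.8691075 × 10^9.
Tier 2: 7161²·(1 − 400/7161)·206700/400 = 2.501872 × 10^10.
Sum = 7.1133077 × 10^10.
SE = √(7.1133077 × 10^10) = 266700.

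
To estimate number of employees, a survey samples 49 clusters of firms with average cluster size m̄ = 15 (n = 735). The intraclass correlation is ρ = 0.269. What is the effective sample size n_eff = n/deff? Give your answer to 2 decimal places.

deff = 1 + (15 − 1)·0.269 = 1 + 3.766 = 4.766.
n_eff = 735 / 4.766 = 154.22.

154.22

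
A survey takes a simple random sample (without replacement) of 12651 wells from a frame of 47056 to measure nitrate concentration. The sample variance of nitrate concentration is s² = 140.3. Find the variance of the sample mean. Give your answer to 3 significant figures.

0.00811

Under SRS without replacement, Var(ȳ) = (1 − f)·s²/n with f = n/N = 12651/47056 = 0.26884988.
Var(ȳ) = (1 − 0.26884988)·140.3/12651 = 0.73115012·0.011090032 = 0.0081084785.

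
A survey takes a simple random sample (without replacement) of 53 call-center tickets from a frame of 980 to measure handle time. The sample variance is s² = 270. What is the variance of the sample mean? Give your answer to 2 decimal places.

4.82

Under SRS without replacement, Var(ȳ) = (1 − f)·s²/n with f = n/N = 53/980 = 0.05408163.
Var(ȳ) = (1 − 0.05408163)·270/53 = 0.94591837·5.0943396 = 4.8188294.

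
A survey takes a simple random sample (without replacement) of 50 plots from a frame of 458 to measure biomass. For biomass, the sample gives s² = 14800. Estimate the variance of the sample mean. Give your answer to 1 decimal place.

Under SRS without replacement, Var(ȳ) = (1 − f)·s²/n with f = n/N = 50/458 = 0.10917031.
Var(ȳ) = (1 − 0.10917031)·14800/50 = 0.89082969·296 = 263.68559.

263.7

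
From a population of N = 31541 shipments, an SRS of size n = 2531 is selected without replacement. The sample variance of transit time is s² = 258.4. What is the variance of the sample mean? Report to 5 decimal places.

Under SRS without replacement, Var(ȳ) = (1 − f)·s²/n with f = n/N = 2531/31541 = 0.08024476.
Var(ȳ) = (1 − 0.08024476)·258.4/2531 = 0.91975524·0.10209403 = 0.093901523.

0.09390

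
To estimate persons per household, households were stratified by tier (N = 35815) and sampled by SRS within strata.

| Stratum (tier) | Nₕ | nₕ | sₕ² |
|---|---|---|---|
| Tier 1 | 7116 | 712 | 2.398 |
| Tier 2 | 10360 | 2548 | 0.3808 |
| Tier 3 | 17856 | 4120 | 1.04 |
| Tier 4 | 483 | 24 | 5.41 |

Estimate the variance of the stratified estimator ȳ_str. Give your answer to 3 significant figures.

Var(ȳ_str) = Σₕ Wₕ²(1 − fₕ)sₕ²/nₕ with Wₕ = Nₕ/N, N = 35815.
Tier 1: Wₕ = 0.19868770; term = 0.19868770²·(1 − 0.10005621)·2.398/712 = 1.1965381 × 10^-4.
Tier 2: Wₕ = 0.28926427; term = 0.28926427²·(1 − 0.24594595)·0.3808/2548 = 9.4295202 × 10^-6.
Tier 3: Wₕ = 0.49856206; term = 0.49856206²·(1 − 0.23073477)·1.04/4120 = 4.8267041 × 10^-5.
Tier 4: Wₕ = 0.01348597; term = 0.01348597²·(1 − 0.04968944)·5.41/24 = 3.8959729 × 10^-5.
Sum = 2.163101 × 10^-4.

2.16 × 10^-4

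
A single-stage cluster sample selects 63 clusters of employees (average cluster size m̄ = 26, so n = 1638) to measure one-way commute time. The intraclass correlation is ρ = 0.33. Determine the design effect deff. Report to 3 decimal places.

9.250

deff = 1 + (26 − 1)·0.33 = 1 + 8.25 = 9.25.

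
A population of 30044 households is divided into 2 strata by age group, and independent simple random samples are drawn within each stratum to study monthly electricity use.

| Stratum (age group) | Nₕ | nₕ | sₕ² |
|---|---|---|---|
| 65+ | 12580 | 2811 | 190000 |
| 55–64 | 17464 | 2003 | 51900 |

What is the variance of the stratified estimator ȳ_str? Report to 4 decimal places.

16.9534

Var(ȳ_str) = Σₕ Wₕ²(1 − fₕ)sₕ²/nₕ with Wₕ = Nₕ/N, N = 30044.
65+: Wₕ = 0.41871921; term = 0.41871921²·(1 − 0.22344992)·190000/2811 = 9.2025461.
55–64: Wₕ = 0.58128079; term = 0.58128079²·(1 − 0.11469308)·51900/2003 = 7.7509013.
Sum = 16.953447.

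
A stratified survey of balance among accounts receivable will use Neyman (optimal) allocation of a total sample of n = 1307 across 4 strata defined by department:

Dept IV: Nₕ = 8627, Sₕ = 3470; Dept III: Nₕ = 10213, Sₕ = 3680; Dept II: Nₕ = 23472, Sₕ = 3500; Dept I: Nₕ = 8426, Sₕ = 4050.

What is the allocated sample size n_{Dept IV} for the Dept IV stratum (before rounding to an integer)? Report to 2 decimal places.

212.88

Neyman allocation: nₕ = n·NₕSₕ / Σⱼ NⱼSⱼ.
Σ NⱼSⱼ = 8627·3470 + 10213·3680 + 23472·3500 + 8426·4050 = 1.8379683 × 10^8.
n_{Dept IV} = 1307·8627·3470 / (1.8379683 × 10^8) = 212.88.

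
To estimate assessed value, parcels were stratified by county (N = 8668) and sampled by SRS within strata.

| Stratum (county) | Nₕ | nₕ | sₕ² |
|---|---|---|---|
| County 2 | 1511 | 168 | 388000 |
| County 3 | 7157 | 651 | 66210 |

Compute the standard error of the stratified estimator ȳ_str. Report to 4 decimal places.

11.1985

Var(ȳ_str) = Σₕ Wₕ²(1 − fₕ)sₕ²/nₕ with Wₕ = Nₕ/N, N = 8668.
County 2: Wₕ = 0.17431934; term = 0.17431934²·(1 − 0.11118465)·388000/168 = 62.377091.
County 3: Wₕ = 0.82568066; term = 0.82568066²·(1 − 0.09095990)·66210/651 = 63.030372.
Sum = 125.40746.
SE = √(125.40746) = 11.1985.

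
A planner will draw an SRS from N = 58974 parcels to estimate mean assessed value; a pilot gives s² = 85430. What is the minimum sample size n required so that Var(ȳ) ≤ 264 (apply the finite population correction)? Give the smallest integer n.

Without fpc, n₀ = s²/D = 85430/264 = 323.5985.
With fpc, (1 − n/N)·s²/n ≤ D requires n ≥ n₀/(1 + n₀/N) = 323.5985/(1 + 323.5985/58974) = 321.8326.
Rounding up, n = 322.

322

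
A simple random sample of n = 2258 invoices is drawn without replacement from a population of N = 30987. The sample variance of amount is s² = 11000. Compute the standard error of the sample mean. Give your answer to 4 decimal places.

2.1252

Under SRS without replacement, Var(ȳ) = (1 − f)·s²/n with f = n/N = 2258/30987 = 0.07286927.
Var(ȳ) = (1 − 0.07286927)·11000/2258 = 0.92713073·4.8715678 = 4.5165802.
SE(ȳ) = √(4.5165802) = 2.1252.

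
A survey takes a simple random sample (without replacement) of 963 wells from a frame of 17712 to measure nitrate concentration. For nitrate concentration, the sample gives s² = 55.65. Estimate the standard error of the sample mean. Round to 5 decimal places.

Under SRS without replacement, Var(ȳ) = (1 − f)·s²/n with f = n/N = 963/17712 = 0.05436992.
Var(ȳ) = (1 − 0.05436992)·55.65/963 = 0.94563008·0.057788162 = 0.054646224.
SE(ȳ) = √(0.054646224) = 0.23377.

0.23377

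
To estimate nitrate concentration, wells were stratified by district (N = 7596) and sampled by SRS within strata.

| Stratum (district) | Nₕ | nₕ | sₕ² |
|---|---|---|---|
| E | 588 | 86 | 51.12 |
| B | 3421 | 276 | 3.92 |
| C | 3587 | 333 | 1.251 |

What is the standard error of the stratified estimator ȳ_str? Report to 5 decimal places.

0.08031

Var(ȳ_str) = Σₕ Wₕ²(1 − fₕ)sₕ²/nₕ with Wₕ = Nₕ/N, N = 7596.
E: Wₕ = 0.07740916; term = 0.07740916²·(1 − 0.14625850)·51.12/86 = 0.0030409097.
B: Wₕ = 0.45036862; term = 0.45036862²·(1 − 0.08067816)·3.92/276 = 0.002648383.
C: Wₕ = 0.47222222; term = 0.47222222²·(1 − 0.09283524)·1.251/333 = 7.5996237 × 10^-4.
Sum = 0.0064492551.
SE = √(0.0064492551) = 0.08031.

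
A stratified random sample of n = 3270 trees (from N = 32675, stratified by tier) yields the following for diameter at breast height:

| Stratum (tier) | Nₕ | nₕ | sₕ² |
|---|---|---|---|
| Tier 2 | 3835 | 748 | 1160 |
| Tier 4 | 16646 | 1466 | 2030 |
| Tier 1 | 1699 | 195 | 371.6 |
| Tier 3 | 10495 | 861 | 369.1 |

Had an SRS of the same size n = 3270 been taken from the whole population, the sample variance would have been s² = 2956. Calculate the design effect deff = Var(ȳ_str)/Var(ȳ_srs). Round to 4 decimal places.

Var(ȳ_str) = Σ Wₕ²(1−fₕ)sₕ²/nₕ with Wₕ = Nₕ/32675:
  Tier 2: (3835/32675)²·(1−748/3835)·1160/748 = 0.017195991
  Tier 4: (16646/32675)²·(1−1466/16646)·2030/1466 = 0.32772724
  Tier 1: (1699/32675)²·(1−195/1699)·371.6/195 = 0.0045609059
  Tier 3: (10495/32675)²·(1−861/10495)·369.1/861 = 0.040597453
  → Var(ȳ_str) = 0.39008159.
Var(ȳ_srs) = (1 − 3270/32675)·2956/3270 = 0.81350882.
deff = 0.39008159 / 0.81350882 = 0.4795.

0.4795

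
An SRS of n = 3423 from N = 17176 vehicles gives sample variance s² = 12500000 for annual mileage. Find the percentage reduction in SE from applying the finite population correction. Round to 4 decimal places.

10.5176

f = n/N = 3423/17176 = 0.19928971.
SE_no-fpc = √(s²/n) = 60.429856; SE_fpc = √((1−f)s²/n) = 54.074095.
Ratio = √(1−f) = 0.89482417. Reduction = 100·(1 − 0.89482417) = 10.5176%.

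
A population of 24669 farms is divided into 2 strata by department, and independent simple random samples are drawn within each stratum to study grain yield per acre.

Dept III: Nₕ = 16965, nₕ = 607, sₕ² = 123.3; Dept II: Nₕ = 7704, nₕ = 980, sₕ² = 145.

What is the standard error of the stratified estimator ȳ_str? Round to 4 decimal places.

Var(ȳ_str) = Σₕ Wₕ²(1 − fₕ)sₕ²/nₕ with Wₕ = Nₕ/N, N = 24669.
Dept III: Wₕ = 0.68770522; term = 0.68770522²·(1 − 0.03577955)·123.3/607 = 0.092630789.
Dept II: Wₕ = 0.31229478; term = 0.31229478²·(1 − 0.12720665)·145/980 = 0.012594555.
Sum = 0.10522534.
SE = √(0.10522534) = 0.3244.

0.3244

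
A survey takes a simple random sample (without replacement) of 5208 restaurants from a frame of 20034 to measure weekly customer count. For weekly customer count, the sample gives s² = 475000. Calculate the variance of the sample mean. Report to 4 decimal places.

Under SRS without replacement, Var(ȳ) = (1 − f)·s²/n with f = n/N = 5208/20034 = 0.25995807.
Var(ȳ) = (1 − 0.25995807)·475000/5208 = 0.74004193·91.205837 = 67.496144.

67.4961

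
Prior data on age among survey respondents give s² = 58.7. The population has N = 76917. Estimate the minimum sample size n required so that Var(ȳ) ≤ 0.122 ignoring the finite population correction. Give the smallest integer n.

482

Without fpc, n₀ = s²/D = 58.7/0.122 = 481.1475.
Rounding up, n = 482.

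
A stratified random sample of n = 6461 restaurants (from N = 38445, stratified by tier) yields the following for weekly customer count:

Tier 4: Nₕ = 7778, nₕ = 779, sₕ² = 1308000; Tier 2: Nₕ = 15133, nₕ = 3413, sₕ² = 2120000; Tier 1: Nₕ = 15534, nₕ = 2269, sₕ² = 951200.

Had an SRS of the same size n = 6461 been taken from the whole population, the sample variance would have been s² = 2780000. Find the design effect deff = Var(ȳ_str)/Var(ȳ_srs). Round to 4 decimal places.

Var(ȳ_str) = Σ Wₕ²(1−fₕ)sₕ²/nₕ with Wₕ = Nₕ/38445:
  Tier 4: (7778/38445)²·(1−779/7778)·1308000/779 = 61.843561
  Tier 2: (15133/38445)²·(1−3413/15133)·2120000/3413 = 74.537099
  Tier 1: (15534/38445)²·(1−2269/15534)·951200/2269 = 58.445109
  → Var(ȳ_str) = 194.82577.
Var(ȳ_srs) = (1 − 6461/38445)·2780000/6461 = 357.96286.
deff = 194.82577 / 357.96286 = 0.5443.

0.5443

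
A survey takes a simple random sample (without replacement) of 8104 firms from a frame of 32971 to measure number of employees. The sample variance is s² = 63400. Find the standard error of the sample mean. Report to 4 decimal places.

Under SRS without replacement, Var(ȳ) = (1 − f)·s²/n with f = n/N = 8104/32971 = 0.24579176.
Var(ȳ) = (1 − 0.24579176)·63400/8104 = 0.75420824·7.8232971 = 5.9003952.
SE(ȳ) = √(5.9003952) = 2.4291.

2.4291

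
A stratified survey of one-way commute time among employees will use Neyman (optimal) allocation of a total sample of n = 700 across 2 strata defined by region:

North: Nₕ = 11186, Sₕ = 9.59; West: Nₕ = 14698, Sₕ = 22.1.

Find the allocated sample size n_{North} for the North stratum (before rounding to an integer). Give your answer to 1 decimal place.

Neyman allocation: nₕ = n·NₕSₕ / Σⱼ NⱼSⱼ.
Σ NⱼSⱼ = 11186·9.59 + 14698·22.1 = 432099.54.
n_{North} = 700·11186·9.59 / 432099.54 = 173.8.

173.8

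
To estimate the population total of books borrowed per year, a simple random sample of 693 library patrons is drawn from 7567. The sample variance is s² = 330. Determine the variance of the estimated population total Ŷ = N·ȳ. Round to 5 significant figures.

2.4769 × 10^7

Var(Ŷ) = N²·Var(ȳ) = N²·(1 − n/N)·s²/n.
f = 693/7567 = 0.09158187; Var(ȳ) = 0.90841813·330/693 = 0.43258006.
Var(Ŷ) = 7567² · 0.43258006 = 2.4769313 × 10^7.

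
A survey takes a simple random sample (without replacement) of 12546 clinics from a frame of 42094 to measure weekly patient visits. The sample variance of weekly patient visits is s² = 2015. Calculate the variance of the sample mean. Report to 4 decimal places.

Under SRS without replacement, Var(ȳ) = (1 − f)·s²/n with f = n/N = 12546/42094 = 0.29804723.
Var(ȳ) = (1 − 0.29804723)·2015/12546 = 0.70195277·0.16060896 = 0.1127399.

0.1127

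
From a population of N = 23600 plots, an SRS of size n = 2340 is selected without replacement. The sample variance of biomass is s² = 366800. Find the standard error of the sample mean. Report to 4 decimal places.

Under SRS without replacement, Var(ȳ) = (1 − f)·s²/n with f = n/N = 2340/23600 = 0.09915254.
Var(ȳ) = (1 − 0.09915254)·366800/2340 = 0.90084746·156.75214 = 141.20976.
SE(ȳ) = √(141.20976) = 11.8832.

11.8832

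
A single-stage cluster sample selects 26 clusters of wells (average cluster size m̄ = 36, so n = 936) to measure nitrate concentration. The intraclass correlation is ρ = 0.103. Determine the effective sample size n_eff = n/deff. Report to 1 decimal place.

203.3

deff = 1 + (36 − 1)·0.103 = 1 + 3.605 = 4.605.
n_eff = 936 / 4.605 = 203.3.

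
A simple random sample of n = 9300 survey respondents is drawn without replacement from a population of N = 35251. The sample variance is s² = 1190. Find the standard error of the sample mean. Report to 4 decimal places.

Under SRS without replacement, Var(ȳ) = (1 − f)·s²/n with f = n/N = 9300/35251 = 0.26382230.
Var(ȳ) = (1 − 0.26382230)·1190/9300 = 0.73617770·0.12795699 = 0.094199082.
SE(ȳ) = √(0.094199082) = 0.3069.

0.3069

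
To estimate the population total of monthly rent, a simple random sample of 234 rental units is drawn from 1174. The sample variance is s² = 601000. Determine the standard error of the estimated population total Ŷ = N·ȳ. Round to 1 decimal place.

53238.7

Var(Ŷ) = N²·Var(ȳ) = N²·(1 − n/N)·s²/n.
f = 234/1174 = 0.19931857; Var(ȳ) = 0.80068143·601000/234 = 2056.451.
Var(Ŷ) = 1174² · 2056.451 = 2.8343571 × 10^9.
SE(Ŷ) = √(2.8343571 × 10^9) = 53238.7.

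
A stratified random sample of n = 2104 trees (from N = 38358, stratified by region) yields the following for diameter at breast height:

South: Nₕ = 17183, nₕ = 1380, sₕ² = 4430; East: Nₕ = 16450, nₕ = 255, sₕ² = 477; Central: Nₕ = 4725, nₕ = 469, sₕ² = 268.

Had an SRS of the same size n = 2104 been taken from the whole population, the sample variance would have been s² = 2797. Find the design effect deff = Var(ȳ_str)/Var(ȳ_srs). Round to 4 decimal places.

0.7473

Var(ȳ_str) = Σ Wₕ²(1−fₕ)sₕ²/nₕ with Wₕ = Nₕ/38358:
  South: (17183/38358)²·(1−1380/17183)·4430/1380 = 0.5924494
  East: (16450/38358)²·(1−255/16450)·477/255 = 0.3386984
  Central: (4725/38358)²·(1−469/4725)·268/469 = 0.0078100439
  → Var(ȳ_str) = 0.93895784.
Var(ȳ_srs) = (1 − 2104/38358)·2797/2104 = 1.2564543.
deff = 0.93895784 / 1.2564543 = 0.7473.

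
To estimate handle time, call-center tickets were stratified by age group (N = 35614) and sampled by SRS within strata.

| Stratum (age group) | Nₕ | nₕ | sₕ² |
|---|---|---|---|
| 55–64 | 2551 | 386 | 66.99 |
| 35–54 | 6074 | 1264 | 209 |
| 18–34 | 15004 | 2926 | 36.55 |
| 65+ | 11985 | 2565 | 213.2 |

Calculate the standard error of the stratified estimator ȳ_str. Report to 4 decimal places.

Var(ȳ_str) = Σₕ Wₕ²(1 − fₕ)sₕ²/nₕ with Wₕ = Nₕ/N, N = 35614.
55–64: Wₕ = 0.07162913; term = 0.07162913²·(1 − 0.15131321)·66.99/386 = 7.5570018 × 10^-4.
35–54: Wₕ = 0.17055091; term = 0.17055091²·(1 − 0.20810010)·209/1264 = 0.003808707.
18–34: Wₕ = 0.42129500; term = 0.42129500²·(1 − 0.19501466)·36.55/2926 = 0.0017847346.
65+: Wₕ = 0.33652496; term = 0.33652496²·(1 − 0.21401752)·213.2/2565 = 0.0073985611.
Sum = 0.013747703.
SE = √(0.013747703) = 0.1173.

0.1173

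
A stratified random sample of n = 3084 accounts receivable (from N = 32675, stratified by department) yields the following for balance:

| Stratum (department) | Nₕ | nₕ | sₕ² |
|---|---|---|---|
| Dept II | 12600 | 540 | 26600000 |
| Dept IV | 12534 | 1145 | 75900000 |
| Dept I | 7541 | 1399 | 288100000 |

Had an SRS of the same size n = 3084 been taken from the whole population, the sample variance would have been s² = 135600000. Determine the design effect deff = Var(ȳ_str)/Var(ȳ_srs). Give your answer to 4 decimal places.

0.6230

Var(ȳ_str) = Σ Wₕ²(1−fₕ)sₕ²/nₕ with Wₕ = Nₕ/32675:
  Dept II: (12600/32675)²·(1−540/12600)·26600000/540 = 7010.9123
  Dept IV: (12534/32675)²·(1−1145/12534)·75900000/1145 = 8862.9925
  Dept I: (7541/32675)²·(1−1399/7541)·288100000/1399 = 8933.7358
  → Var(ȳ_str) = 24807.641.
Var(ȳ_srs) = (1 − 3084/32675)·135600000/3084 = 39818.91.
deff = 24807.641 / 39818.91 = 0.6230.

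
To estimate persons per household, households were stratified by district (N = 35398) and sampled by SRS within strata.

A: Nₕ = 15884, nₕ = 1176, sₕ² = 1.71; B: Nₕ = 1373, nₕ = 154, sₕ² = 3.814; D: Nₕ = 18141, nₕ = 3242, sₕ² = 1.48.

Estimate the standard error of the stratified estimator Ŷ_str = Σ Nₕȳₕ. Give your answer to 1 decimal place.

710.3

Var(Ŷ_str) = Σₕ Nₕ²(1 − fₕ)sₕ²/nₕ.
A: 15884²·(1 − 1176/15884)·1.71/1176 = 339705.27.
B: 1373²·(1 − 154/1373)·3.814/154 = 41450.923.
D: 18141²·(1 − 3242/18141)·1.48/3242 = 123386.33.
Sum = 504542.52.
SE = √(504542.52) = 710.3.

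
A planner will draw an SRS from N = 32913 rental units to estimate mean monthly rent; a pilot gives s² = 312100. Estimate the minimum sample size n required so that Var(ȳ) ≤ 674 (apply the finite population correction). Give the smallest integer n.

457

Without fpc, n₀ = s²/D = 312100/674 = 463.0564.
With fpc, (1 − n/N)·s²/n ≤ D requires n ≥ n₀/(1 + n₀/N) = 463.0564/(1 + 463.0564/32913) = 456.6320.
Rounding up, n = 457.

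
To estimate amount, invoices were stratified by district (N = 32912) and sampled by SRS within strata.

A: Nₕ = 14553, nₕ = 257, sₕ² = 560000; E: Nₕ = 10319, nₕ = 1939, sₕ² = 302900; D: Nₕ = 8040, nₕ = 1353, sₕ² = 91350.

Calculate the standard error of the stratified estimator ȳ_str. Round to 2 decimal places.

20.84

Var(ȳ_str) = Σₕ Wₕ²(1 − fₕ)sₕ²/nₕ with Wₕ = Nₕ/N, N = 32912.
A: Wₕ = 0.44217914; term = 0.44217914²·(1 − 0.01765959)·560000/257 = 418.51731.
E: Wₕ = 0.31353306; term = 0.31353306²·(1 − 0.18790580)·302900/1939 = 12.470807.
D: Wₕ = 0.24428780; term = 0.24428780²·(1 − 0.16828358)·91350/1353 = 3.3511169.
Sum = 434.33923.
SE = √(434.33923) = 20.84.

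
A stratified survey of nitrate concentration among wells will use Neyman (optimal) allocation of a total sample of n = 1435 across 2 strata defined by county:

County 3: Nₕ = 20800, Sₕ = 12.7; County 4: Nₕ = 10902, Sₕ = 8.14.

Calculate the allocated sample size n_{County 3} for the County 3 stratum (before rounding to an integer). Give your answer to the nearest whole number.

1074

Neyman allocation: nₕ = n·NₕSₕ / Σⱼ NⱼSⱼ.
Σ NⱼSⱼ = 20800·12.7 + 10902·8.14 = 352902.28.
n_{County 3} = 1435·20800·12.7 / 352902.28 = 1074.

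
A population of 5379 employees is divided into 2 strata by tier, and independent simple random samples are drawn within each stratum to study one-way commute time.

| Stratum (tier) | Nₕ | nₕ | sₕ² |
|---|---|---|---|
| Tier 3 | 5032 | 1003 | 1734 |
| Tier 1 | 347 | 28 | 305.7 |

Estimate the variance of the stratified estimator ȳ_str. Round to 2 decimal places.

Var(ȳ_str) = Σₕ Wₕ²(1 − fₕ)sₕ²/nₕ with Wₕ = Nₕ/N, N = 5379.
Tier 3: Wₕ = 0.93548987; term = 0.93548987²·(1 − 0.19932432)·1734/1003 = 1.2113872.
Tier 1: Wₕ = 0.06451013; term = 0.06451013²·(1 − 0.08069164)·305.7/28 = 0.041769038.
Sum = 1.2531562.

1.25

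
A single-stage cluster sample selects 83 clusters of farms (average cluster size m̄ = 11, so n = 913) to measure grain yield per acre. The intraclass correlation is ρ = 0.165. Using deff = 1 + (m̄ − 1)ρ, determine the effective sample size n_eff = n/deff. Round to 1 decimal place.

344.5

deff = 1 + (11 − 1)·0.165 = 1 + 1.65 = 2.65.
n_eff = 913 / 2.65 = 344.5.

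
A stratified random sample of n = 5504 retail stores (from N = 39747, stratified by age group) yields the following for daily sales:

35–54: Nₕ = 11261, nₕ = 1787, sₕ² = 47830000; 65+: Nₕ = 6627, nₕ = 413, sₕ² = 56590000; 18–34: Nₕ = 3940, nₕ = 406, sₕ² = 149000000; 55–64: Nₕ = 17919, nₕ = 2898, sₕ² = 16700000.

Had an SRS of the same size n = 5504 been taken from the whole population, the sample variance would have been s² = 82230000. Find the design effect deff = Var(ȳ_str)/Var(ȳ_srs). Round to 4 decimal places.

Var(ȳ_str) = Σ Wₕ²(1−fₕ)sₕ²/nₕ with Wₕ = Nₕ/39747:
  35–54: (11261/39747)²·(1−1787/11261)·47830000/1787 = 1807.4965
  65+: (6627/39747)²·(1−413/6627)·56590000/413 = 3571.6521
  18–34: (3940/39747)²·(1−406/3940)·149000000/406 = 3234.5532
  55–64: (17919/39747)²·(1−2898/17919)·16700000/2898 = 981.79767
  → Var(ȳ_str) = 9595.4995.
Var(ȳ_srs) = (1 − 5504/39747)·82230000/5504 = 12871.208.
deff = 9595.4995 / 12871.208 = 0.7455.

0.7455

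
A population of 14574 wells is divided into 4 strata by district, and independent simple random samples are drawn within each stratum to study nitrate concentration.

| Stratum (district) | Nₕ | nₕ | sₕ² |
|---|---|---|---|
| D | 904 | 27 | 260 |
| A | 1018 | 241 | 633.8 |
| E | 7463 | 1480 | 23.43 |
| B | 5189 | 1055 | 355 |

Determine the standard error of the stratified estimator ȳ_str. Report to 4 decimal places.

Var(ȳ_str) = Σₕ Wₕ²(1 − fₕ)sₕ²/nₕ with Wₕ = Nₕ/N, N = 14574.
D: Wₕ = 0.06202827; term = 0.06202827²·(1 − 0.02986726)·260/27 = 0.035943476.
A: Wₕ = 0.06985042; term = 0.06985042²·(1 − 0.23673870)·633.8/241 = 0.0097936924.
E: Wₕ = 0.51207630; term = 0.51207630²·(1 − 0.19831167)·23.43/1480 = 0.0033280166.
B: Wₕ = 0.35604501; term = 0.35604501²·(1 − 0.20331470)·355/1055 = 0.033983844.
Sum = 0.083049029.
SE = √(0.083049029) = 0.2882.

0.2882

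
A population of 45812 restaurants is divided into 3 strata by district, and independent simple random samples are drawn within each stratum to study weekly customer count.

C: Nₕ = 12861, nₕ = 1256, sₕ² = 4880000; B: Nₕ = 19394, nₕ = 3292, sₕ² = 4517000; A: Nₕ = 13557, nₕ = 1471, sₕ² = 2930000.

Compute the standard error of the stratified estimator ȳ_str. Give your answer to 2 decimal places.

Var(ȳ_str) = Σₕ Wₕ²(1 − fₕ)sₕ²/nₕ with Wₕ = Nₕ/N, N = 45812.
C: Wₕ = 0.28073431; term = 0.28073431²·(1 − 0.09765959)·4880000/1256 = 276.30679.
B: Wₕ = 0.42333886; term = 0.42333886²·(1 − 0.16974322)·4517000/3292 = 204.16391.
A: Wₕ = 0.29592683; term = 0.29592683²·(1 − 0.10850483)·2930000/1471 = 155.50438.
Sum = 635.97508.
SE = √(635.97508) = 25.22.

25.22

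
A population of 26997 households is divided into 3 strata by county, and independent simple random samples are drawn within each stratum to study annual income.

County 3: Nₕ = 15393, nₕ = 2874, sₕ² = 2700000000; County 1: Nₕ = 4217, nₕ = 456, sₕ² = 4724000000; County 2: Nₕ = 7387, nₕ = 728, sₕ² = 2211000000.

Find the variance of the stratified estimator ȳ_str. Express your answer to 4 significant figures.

678800

Var(ȳ_str) = Σₕ Wₕ²(1 − fₕ)sₕ²/nₕ with Wₕ = Nₕ/N, N = 26997.
County 3: Wₕ = 0.57017446; term = 0.57017446²·(1 − 0.18670824)·2700000000/2874 = 248392.74.
County 1: Wₕ = 0.15620254; term = 0.15620254²·(1 − 0.10813374)·4724000000/456 = 225434.8.
County 2: Wₕ = 0.27362300; term = 0.27362300²·(1 − 0.09855151)·2211000000/728 = 204976.21.
Sum = 678803.75.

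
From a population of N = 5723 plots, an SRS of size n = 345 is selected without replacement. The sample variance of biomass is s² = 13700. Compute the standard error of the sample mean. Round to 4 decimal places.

Under SRS without replacement, Var(ȳ) = (1 − f)·s²/n with f = n/N = 345/5723 = 0.06028307.
Var(ȳ) = (1 − 0.06028307)·13700/345 = 0.93971693·39.710145 = 37.316296.
SE(ȳ) = √(37.316296) = 6.1087.

6.1087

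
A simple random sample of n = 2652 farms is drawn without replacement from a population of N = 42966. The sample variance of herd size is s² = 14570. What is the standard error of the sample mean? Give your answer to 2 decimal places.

Under SRS without replacement, Var(ȳ) = (1 − f)·s²/n with f = n/N = 2652/42966 = 0.06172322.
Var(ȳ) = (1 − 0.06172322)·14570/2652 = 0.93827678·5.4939668 = 5.1548615.
SE(ȳ) = √(5.1548615) = 2.27.

2.27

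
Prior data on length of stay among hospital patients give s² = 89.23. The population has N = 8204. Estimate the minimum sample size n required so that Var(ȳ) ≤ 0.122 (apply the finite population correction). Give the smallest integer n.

672

Without fpc, n₀ = s²/D = 89.23/0.122 = 731.3934.
With fpc, (1 − n/N)·s²/n ≤ D requires n ≥ n₀/(1 + n₀/N) = 731.3934/(1 + 731.3934/8204) = 671.5263.
Rounding up, n = 672.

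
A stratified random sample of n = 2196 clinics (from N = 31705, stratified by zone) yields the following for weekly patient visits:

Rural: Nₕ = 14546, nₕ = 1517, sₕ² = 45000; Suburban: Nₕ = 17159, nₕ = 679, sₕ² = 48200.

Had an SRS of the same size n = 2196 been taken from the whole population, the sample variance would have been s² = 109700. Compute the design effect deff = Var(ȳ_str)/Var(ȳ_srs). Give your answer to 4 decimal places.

0.5498

Var(ȳ_str) = Σ Wₕ²(1−fₕ)sₕ²/nₕ with Wₕ = Nₕ/31705:
  Rural: (14546/31705)²·(1−1517/14546)·45000/1517 = 5.5927587
  Suburban: (17159/31705)²·(1−679/17159)·48200/679 = 19.969672
  → Var(ȳ_str) = 25.562431.
Var(ȳ_srs) = (1 − 2196/31705)·109700/2196 = 46.494441.
deff = 25.562431 / 46.494441 = 0.5498.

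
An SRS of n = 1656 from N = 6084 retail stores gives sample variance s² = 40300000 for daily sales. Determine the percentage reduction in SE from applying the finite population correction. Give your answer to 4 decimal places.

14.6882

f = n/N = 1656/6084 = 0.27218935.
SE_no-fpc = √(s²/n) = 155.99919; SE_fpc = √((1−f)s²/n) = 133.08575.
Ratio = √(1−f) = 0.85311819. Reduction = 100·(1 − 0.85311819) = 14.6882%.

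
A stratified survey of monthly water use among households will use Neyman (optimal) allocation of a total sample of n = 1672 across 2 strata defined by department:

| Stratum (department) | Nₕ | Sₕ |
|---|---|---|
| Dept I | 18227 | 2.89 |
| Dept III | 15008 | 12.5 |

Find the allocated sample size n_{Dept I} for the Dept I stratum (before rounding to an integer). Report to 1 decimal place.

366.6

Neyman allocation: nₕ = n·NₕSₕ / Σⱼ NⱼSⱼ.
Σ NⱼSⱼ = 18227·2.89 + 15008·12.5 = 240276.03.
n_{Dept I} = 1672·18227·2.89 / 240276.03 = 366.6.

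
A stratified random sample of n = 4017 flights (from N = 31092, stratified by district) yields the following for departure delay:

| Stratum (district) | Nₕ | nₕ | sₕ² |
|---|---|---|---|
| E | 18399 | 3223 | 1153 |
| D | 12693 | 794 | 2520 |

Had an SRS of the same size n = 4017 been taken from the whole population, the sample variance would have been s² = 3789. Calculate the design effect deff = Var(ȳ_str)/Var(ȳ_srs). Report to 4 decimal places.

Var(ȳ_str) = Σ Wₕ²(1−fₕ)sₕ²/nₕ with Wₕ = Nₕ/31092:
  E: (18399/31092)²·(1−3223/18399)·1153/3223 = 0.10332924
  D: (12693/31092)²·(1−794/12693)·2520/794 = 0.49585816
  → Var(ȳ_str) = 0.5991874.
Var(ȳ_srs) = (1 − 4017/31092)·3789/4017 = 0.82137708.
deff = 0.5991874 / 0.82137708 = 0.7295.

0.7295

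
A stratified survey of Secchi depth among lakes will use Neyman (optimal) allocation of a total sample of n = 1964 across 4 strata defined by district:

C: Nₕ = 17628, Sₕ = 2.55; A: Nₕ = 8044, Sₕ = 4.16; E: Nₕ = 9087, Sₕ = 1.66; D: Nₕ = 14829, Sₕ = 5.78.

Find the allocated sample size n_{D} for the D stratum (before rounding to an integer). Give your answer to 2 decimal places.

Neyman allocation: nₕ = n·NₕSₕ / Σⱼ NⱼSⱼ.
Σ NⱼSⱼ = 17628·2.55 + 8044·4.16 + 9087·1.66 + 14829·5.78 = 179210.48.
n_{D} = 1964·14829·5.78 / 179210.48 = 939.33.

939.33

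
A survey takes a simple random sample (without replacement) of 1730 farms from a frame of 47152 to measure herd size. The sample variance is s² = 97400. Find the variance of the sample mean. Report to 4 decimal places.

54.2349

Under SRS without replacement, Var(ȳ) = (1 − f)·s²/n with f = n/N = 1730/47152 = 0.03668985.
Var(ȳ) = (1 − 0.03668985)·97400/1730 = 0.96331015·56.300578 = 54.234918.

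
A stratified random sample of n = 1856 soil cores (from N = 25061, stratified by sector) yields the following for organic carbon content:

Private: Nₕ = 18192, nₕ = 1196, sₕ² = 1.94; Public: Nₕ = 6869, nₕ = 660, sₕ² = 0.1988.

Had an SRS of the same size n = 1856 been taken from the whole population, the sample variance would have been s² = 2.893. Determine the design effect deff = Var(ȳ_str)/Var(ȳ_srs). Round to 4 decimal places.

0.5675

Var(ȳ_str) = Σ Wₕ²(1−fₕ)sₕ²/nₕ with Wₕ = Nₕ/25061:
  Private: (18192/25061)²·(1−1196/18192)·1.94/1196 = 7.9854782 × 10^-4
  Public: (6869/25061)²·(1−660/6869)·0.1988/660 = 2.0454592 × 10^-5
  → Var(ȳ_str) = 8.1900241 × 10^-4.
Var(ȳ_srs) = (1 − 1856/25061)·2.893/1856 = 0.0014432901.
deff = (8.1900241 × 10^-4) / 0.0014432901 = 0.5675.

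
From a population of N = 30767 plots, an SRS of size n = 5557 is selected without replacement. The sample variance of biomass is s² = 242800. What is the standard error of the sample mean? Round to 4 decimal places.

Under SRS without replacement, Var(ȳ) = (1 − f)·s²/n with f = n/N = 5557/30767 = 0.18061559.
Var(ȳ) = (1 − 0.18061559)·242800/5557 = 0.81938441·43.69264 = 35.801068.
SE(ȳ) = √(35.801068) = 5.9834.

5.9834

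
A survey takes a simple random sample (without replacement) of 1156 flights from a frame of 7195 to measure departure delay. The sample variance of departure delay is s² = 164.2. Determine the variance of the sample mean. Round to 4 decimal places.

0.1192

Under SRS without replacement, Var(ȳ) = (1 − f)·s²/n with f = n/N = 1156/7195 = 0.16066713.
Var(ȳ) = (1 − 0.16066713)·164.2/1156 = 0.83933287·0.14204152 = 0.11922012.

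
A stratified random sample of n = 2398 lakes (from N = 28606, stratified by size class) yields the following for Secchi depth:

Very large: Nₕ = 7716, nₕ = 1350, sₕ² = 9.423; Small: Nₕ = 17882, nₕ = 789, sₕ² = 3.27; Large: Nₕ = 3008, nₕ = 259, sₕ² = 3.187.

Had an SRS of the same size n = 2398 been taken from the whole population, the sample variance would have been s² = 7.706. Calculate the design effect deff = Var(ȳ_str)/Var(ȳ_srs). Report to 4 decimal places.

Var(ȳ_str) = Σ Wₕ²(1−fₕ)sₕ²/nₕ with Wₕ = Nₕ/28606:
  Very large: (7716/28606)²·(1−1350/7716)·9.423/1350 = 4.1898648 × 10^-4
  Small: (17882/28606)²·(1−789/17882)·3.27/789 = 0.001548071
  Large: (3008/28606)²·(1−259/3008)·3.187/259 = 1.2434279 × 10^-4
  → Var(ȳ_str) = 0.0020914003.
Var(ȳ_srs) = (1 − 2398/28606)·7.706/2398 = 0.0029441272.
deff = 0.0020914003 / 0.0029441272 = 0.7104.

0.7104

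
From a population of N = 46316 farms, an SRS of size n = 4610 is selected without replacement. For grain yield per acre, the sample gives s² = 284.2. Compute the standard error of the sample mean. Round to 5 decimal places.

0.23561

Under SRS without replacement, Var(ȳ) = (1 − f)·s²/n with f = n/N = 4610/46316 = 0.09953364.
Var(ȳ) = (1 − 0.09953364)·284.2/4610 = 0.90046636·0.06164859 = 0.055512482.
SE(ȳ) = √(0.055512482) = 0.23561.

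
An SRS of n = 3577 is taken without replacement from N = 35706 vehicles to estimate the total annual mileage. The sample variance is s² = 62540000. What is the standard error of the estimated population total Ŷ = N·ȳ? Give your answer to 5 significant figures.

4.4786 × 10^6

Var(Ŷ) = N²·Var(ȳ) = N²·(1 − n/N)·s²/n.
f = 3577/35706 = 0.10017924; Var(ȳ) = 0.89982076·62540000/3577 = 15732.399.
Var(Ŷ) = 35706² · 15732.399 = 2.0057526 × 10^13.
SE(Ŷ) = √(2.0057526 × 10^13) = 4.4786 × 10^6.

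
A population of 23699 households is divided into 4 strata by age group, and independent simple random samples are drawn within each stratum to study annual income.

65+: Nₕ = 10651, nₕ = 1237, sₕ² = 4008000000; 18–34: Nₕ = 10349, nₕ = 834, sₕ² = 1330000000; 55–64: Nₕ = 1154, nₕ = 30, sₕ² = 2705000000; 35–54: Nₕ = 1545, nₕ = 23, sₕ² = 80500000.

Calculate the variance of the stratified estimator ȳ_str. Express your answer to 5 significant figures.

Var(ȳ_str) = Σₕ Wₕ²(1 − fₕ)sₕ²/nₕ with Wₕ = Nₕ/N, N = 23699.
65+: Wₕ = 0.44942825; term = 0.44942825²·(1 − 0.11613933)·4008000000/1237 = 578445.64.
18–34: Wₕ = 0.43668509; term = 0.43668509²·(1 − 0.08058750)·1330000000/834 = 279597.14.
55–64: Wₕ = 0.04869404; term = 0.04869404²·(1 − 0.02599653)·2705000000/30 = 208237.09.
35–54: Wₕ = 0.06519262; term = 0.06519262²·(1 − 0.01488673)·80500000/23 = 14653.83.
Sum = 1.0809337 × 10^6.

1.0809 × 10^6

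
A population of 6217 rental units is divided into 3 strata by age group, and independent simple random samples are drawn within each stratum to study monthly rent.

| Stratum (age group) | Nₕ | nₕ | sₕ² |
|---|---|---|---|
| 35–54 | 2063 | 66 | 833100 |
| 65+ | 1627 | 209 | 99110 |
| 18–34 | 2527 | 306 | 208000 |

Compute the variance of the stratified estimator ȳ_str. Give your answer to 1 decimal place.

Var(ȳ_str) = Σₕ Wₕ²(1 − fₕ)sₕ²/nₕ with Wₕ = Nₕ/N, N = 6217.
35–54: Wₕ = 0.33183207; term = 0.33183207²·(1 − 0.03199224)·833100/66 = 1345.4537.
65+: Wₕ = 0.26170179; term = 0.26170179²·(1 − 0.12845728)·99110/209 = 28.305657.
18–34: Wₕ = 0.40646614; term = 0.40646614²·(1 − 0.12109220)·208000/306 = 98.703823.
Sum = 1472.4632.

1472.5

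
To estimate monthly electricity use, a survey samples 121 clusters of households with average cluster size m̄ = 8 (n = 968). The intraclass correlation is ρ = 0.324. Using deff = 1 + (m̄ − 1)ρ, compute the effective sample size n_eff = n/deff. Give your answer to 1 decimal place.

296.2

deff = 1 + (8 − 1)·0.324 = 1 + 2.268 = 3.268.
n_eff = 968 / 3.268 = 296.2.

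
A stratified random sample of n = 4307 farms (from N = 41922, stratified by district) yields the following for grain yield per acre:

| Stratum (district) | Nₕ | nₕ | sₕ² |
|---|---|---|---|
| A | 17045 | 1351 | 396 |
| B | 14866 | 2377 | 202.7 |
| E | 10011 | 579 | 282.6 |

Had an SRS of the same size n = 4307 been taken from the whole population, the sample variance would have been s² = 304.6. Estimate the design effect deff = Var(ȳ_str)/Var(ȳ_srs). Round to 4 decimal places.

Var(ȳ_str) = Σ Wₕ²(1−fₕ)sₕ²/nₕ with Wₕ = Nₕ/41922:
  A: (17045/41922)²·(1−1351/17045)·396/1351 = 0.044615576
  B: (14866/41922)²·(1−2377/14866)·202.7/2377 = 0.0090087052
  E: (10011/41922)²·(1−579/10011)·282.6/579 = 0.026223512
  → Var(ȳ_str) = 0.079847793.
Var(ȳ_srs) = (1 − 4307/41922)·304.6/4307 = 0.063456206.
deff = 0.079847793 / 0.063456206 = 1.2583.

1.2583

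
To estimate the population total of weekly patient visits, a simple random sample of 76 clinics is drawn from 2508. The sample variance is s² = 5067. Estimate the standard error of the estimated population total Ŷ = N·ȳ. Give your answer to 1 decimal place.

Var(Ŷ) = N²·Var(ȳ) = N²·(1 − n/N)·s²/n.
f = 76/2508 = 0.03030303; Var(ȳ) = 0.96969697·5067/76 = 64.650718.
Var(Ŷ) = 2508² · 64.650718 = 4.0665715 × 10^8.
SE(Ŷ) = √(4.0665715 × 10^8) = 20165.7.

20165.7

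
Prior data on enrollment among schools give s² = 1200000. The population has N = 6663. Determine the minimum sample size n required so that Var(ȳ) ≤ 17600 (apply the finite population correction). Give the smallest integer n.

Without fpc, n₀ = s²/D = 1200000/17600 = 68.1818.
With fpc, (1 − n/N)·s²/n ≤ D requires n ≥ n₀/(1 + n₀/N) = 68.1818/(1 + 68.1818/6663) = 67.4912.
Rounding up, n = 68.

68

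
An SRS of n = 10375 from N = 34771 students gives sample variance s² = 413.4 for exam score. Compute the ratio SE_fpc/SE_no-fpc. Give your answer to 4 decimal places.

0.8376

f = n/N = 10375/34771 = 0.29838083.
SE_no-fpc = √(s²/n) = 0.19961409; SE_fpc = √((1−f)s²/n) = 0.16720217.
Ratio = √(1−f) = 0.83762710.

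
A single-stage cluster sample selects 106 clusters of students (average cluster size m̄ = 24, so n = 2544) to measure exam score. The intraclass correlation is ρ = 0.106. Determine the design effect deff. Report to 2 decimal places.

3.44

deff = 1 + (24 − 1)·0.106 = 1 + 2.438 = 3.438.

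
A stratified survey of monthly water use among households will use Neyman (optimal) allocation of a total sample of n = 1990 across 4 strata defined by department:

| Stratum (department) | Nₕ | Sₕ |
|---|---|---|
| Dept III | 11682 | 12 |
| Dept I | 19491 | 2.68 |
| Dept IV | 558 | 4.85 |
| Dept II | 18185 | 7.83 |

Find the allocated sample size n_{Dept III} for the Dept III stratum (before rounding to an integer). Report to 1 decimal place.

Neyman allocation: nₕ = n·NₕSₕ / Σⱼ NⱼSⱼ.
Σ NⱼSⱼ = 11682·12 + 19491·2.68 + 558·4.85 + 18185·7.83 = 337514.73.
n_{Dept III} = 1990·11682·12 / 337514.73 = 826.5.

826.5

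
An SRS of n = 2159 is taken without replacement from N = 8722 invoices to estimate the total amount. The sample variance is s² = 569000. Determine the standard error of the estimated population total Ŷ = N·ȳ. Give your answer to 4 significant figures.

Var(Ŷ) = N²·Var(ȳ) = N²·(1 − n/N)·s²/n.
f = 2159/8722 = 0.24753497; Var(ȳ) = 0.75246503·569000/2159 = 198.31061.
Var(Ŷ) = 8722² · 198.31061 = 1.5086139 × 10^10.
SE(Ŷ) = √(1.5086139 × 10^10) = 122800.

122800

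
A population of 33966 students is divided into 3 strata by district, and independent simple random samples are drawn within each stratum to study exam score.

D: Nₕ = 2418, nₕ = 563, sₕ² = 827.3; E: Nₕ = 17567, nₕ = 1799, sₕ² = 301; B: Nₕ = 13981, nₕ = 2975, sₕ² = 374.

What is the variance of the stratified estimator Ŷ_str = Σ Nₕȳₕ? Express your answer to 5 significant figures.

7.2281 × 10^7

Var(Ŷ_str) = Σₕ Nₕ²(1 − fₕ)sₕ²/nₕ.
D: 2418²·(1 − 563/2418)·827.3/563 = 6.5910535 × 10^6.
E: 17567²·(1 − 1799/17567)·301/1799 = 4.6345711 × 10^7.
B: 13981²·(1 − 2975/13981)·374/2975 = 1.9344271 × 10^7.
Sum = 7.2281036 × 10^7.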